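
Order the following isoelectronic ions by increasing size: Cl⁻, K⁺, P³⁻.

K⁺, Cl⁻, P³⁻

All of these have 18 electrons, so size is governed by nuclear charge alone: the more protons, the stronger the pull on the same electron cloud, and the smaller the ion.
Nuclear charges: K⁺ (Z=19), Cl⁻ (Z=17), P³⁻ (Z=15).
Smallest to largest: K⁺ < Cl⁻ < P³⁻.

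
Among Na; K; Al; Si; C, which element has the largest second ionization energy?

Na

The second ionization energy removes an electron from the +1 ion. For each element: Na⁺ is the bare [Ne] core; K⁺ is the bare [Ar] core; Al⁺ still has 2 valence electrons; Si⁺ still has 3 valence electrons; C⁺ still has 3 valence electrons.
Breaking into a closed-shell core is much more expensive than removing a leftover valence electron — K and Na have the largest IE_2 here.
Valence configurations: Al⁺ [Ne]3s², Si⁺ [Ne]3s²3p¹, C⁺ [He]2s²2p¹.
Si⁺ loses a lone 3p electron whereas Al⁺ must break into a filled 3s² pair, so IE_2(Al) > IE_2(Si) even though Si has the higher nuclear charge.
Approximate IE_2 values (kJ/mol): Na 4562, K 3052, Al 1817, Si 1577, C 2353.
Hence IE_2: Si < Al < C < K < Na.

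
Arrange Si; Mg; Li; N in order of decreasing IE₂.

Consider each +1 ion: Si⁺ still has 3 valence electrons; Mg⁺ still has 1 valence electron; Li⁺ is the bare [He] core; N⁺ still has 4 valence electrons.
Breaking into a closed-shell core is much more expensive than removing a leftover valence electron — Li has the largest IE_2 here.
Valence configurations: Si⁺ [Ne]3s²3p¹, Mg⁺ [Ne]3s¹, N⁺ [He]2s²2p².
Approximate IE_2 values (kJ/mol): Si 1577, Mg 1451, Li 7298, N 2856.
So the second ionization energies run Mg < Si < N < Li.

Li > N > Si > Mg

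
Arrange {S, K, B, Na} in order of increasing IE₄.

After 3 electrons have been removed, what remains? S³⁺ still has 3 valence electrons; K³⁺ is already 2 electrons into the core; B³⁺ is the bare [He] core; Na³⁺ is already 2 electrons into the core.
Pulling an electron out of a noble-gas core costs far more than removing a remaining valence electron, so K, Na and B sit at the high end of IE_4.
Approximate IE_4 values (kJ/mol): S 4556, K 5877, B 25026, Na 9543.
Hence IE_4: S < K < Na < B.

S < K < Na < B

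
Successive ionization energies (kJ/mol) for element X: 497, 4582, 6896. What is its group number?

Look for the largest jump between consecutive ionization energies: IE2/IE1 ≈ 9.2, far larger than any earlier ratio.
That jump marks the point where a core electron is being removed. So the atom has 1 valence electron.
A main-group element with 1 valence electron is in group 1.

Group 1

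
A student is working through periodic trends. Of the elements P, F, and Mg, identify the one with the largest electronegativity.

F

F is in period 2, group 17; Mg is in period 3, group 2; P is in period 3, group 15.
Atoms toward the upper right of the periodic table pull bonding electrons most strongly.
Neither a single period nor a single group — weigh both effects.
P > Mg: both are in period 3; the period trend gives P the larger value.
F > P: both effects reinforce here, so F is clearly the higher of the two.
Approximate values (Pauling): F 3.98, Mg 1.31, P 2.19.
The largest electronegativity among these belongs to F.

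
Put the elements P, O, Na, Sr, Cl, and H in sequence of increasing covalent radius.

H is in period 1, group 1; O is in period 2, group 16; Na is in period 3, group 1; P is in period 3, group 15; Cl is in period 3, group 17; Sr is in period 5, group 2.
Across a period the added protons contract the valence shell; down a group each new principal shell makes the atom larger.
These span different periods and groups, so the two trends combine.
O > H: the two effects oppose for this pair; the down-group effect wins (63 vs 32 pm).
Cl > O: period and group pull opposite ways; the down-group shift dominates (99 vs 63 pm).
P > Cl: both are in period 3; the period trend gives P the larger value.
Na > P: both are in period 3; the period trend gives Na the larger value.
Sr > Na: the two effects oppose for this pair; the down-group effect wins (185 vs 155 pm).
For reference (pm): H 32, O 63, Na 155, P 111, Cl 99, Sr 185.
So from smallest to largest: H < O < Cl < P < Na < Sr.

H < O < Cl < P < Na < Sr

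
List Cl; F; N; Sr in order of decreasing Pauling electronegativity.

N is in period 2, group 15; F is in period 2, group 17; Cl is in period 3, group 17; Sr is in period 5, group 2.
Electronegativity increases across a period and decreases down a group, tracking effective nuclear charge and atomic size.
Here both period and group differ, so the two effects have to be weighed against each other.
N > Sr: relative to Sr, both the across-period and down-group shifts push N's electronegativity up.
Cl > N: period and group pull opposite ways; the across-period shift dominates (3.16 vs 3.04).
F > Cl: F sits above Cl in group 17, so the down-group effect alone puts F higher.
For reference (Pauling): N 3.04, F 3.98, Cl 3.16, Sr 0.95.
So from highest to lowest: F > Cl > N > Sr.

F, Cl, N, Sr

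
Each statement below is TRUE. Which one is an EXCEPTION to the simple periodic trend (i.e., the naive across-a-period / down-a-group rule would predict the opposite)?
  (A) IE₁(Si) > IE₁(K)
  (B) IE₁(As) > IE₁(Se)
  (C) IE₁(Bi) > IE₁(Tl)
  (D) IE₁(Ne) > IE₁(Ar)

The general trend: first ionisation energy increases across a period and decreases down a group.
(A) Si (period 3, group 14) vs K (period 4, group 1): the stated order agrees with the simple trend.
(B) As (period 4, group 15) vs Se (period 4, group 16): the stated order contradicts the simple trend.
(C) Bi (period 6, group 15) vs Tl (period 6, group 13): the stated order agrees with the simple trend.
(D) Ne (period 2, group 18) vs Ar (period 3, group 18): the stated order agrees with the simple trend.
The exception is (B): Se (4p⁴) ionizes more easily than half-filled As (4p³).

(B)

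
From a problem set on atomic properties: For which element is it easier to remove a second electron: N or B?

After 1 electron has been removed, what remains? N⁺ still has 4 valence electrons; B⁺ still has 2 valence electrons.
All are still removing valence electrons, so compare the +1 ions as you would atoms: IE_2 generally rises across a period (higher Z_eff) and falls down a group (larger shell), subject to the usual subshell exceptions.
Valence configurations: N⁺ [He]2s²2p², B⁺ [He]2s².
Approximate IE_2 values (kJ/mol): N 2856, B 2427.
Hence IE_2: B < N.

B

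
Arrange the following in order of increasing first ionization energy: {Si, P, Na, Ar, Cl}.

Na < Si < P < Cl < Ar

Removing the outermost electron gets harder across a period and easier down a group.
All lie in period 3, so first ionization energy increases left to right.
So from lowest to highest: Na < Si < P < Cl < Ar.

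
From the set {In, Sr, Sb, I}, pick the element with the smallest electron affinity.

Atoms with high Z_eff and room in the valence shell (especially the halogens) have the most exothermic electron affinities.
All lie in period 5, so electron affinity increases left to right.
The smallest electron affinity among these belongs to Sr.

Sr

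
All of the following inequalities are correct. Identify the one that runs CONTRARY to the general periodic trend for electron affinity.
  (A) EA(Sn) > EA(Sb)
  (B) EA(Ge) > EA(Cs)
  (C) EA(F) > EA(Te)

The general trend: electron affinity increases across a period and decreases down a group.
(A) Sn (period 5, group 14) vs Sb (period 5, group 15): the stated order contradicts the simple trend.
(B) Ge (period 4, group 14) vs Cs (period 6, group 1): the stated order agrees with the simple trend.
(C) F (period 2, group 17) vs Te (period 5, group 16): the stated order agrees with the simple trend.
The exception is (A): adding an electron to Sb's half-filled 5p³ is unfavourable, so Sn has the more exothermic EA.

(A)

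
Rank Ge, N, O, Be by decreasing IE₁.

N > O > Be > Ge

Be is in period 2, group 2; N is in period 2, group 15; O is in period 2, group 16; Ge is in period 4, group 14.
Removing the outermost electron gets harder across a period and easier down a group.
Neither a single period nor a single group — weigh both effects.
Be > Ge: the two effects oppose for this pair; the down-group effect wins (900 vs 762 kJ/mol).
O > Be: both are in period 2; the period trend gives O the larger value.
N > O: this pair runs against the simple trend — see the exception note.
Note the exception: N has a higher first ionization energy than O, contrary to the simple trend — pairing an electron in O's 2p⁴ costs repulsion energy, so O ionizes more easily than half-filled N (2p³).
Tabulated first ionization energy (kJ/mol): Be 900, N 1402, O 1314, Ge 762.
So from highest to lowest: N > O > Be > Ge.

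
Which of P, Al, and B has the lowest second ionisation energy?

IE_2 is the cost of taking one more electron from the +1 cation: P⁺ still has 4 valence electrons; Al⁺ still has 2 valence electrons; B⁺ still has 2 valence electrons.
All are still removing valence electrons, so compare the +1 ions as you would atoms: IE_2 generally rises across a period (higher Z_eff) and falls down a group (larger shell), subject to the usual subshell exceptions.
Valence configurations: P⁺ [Ne]3s²3p², Al⁺ [Ne]3s², B⁺ [He]2s².
Approximate IE_2 values (kJ/mol): P 1907, Al 1817, B 2427.
So the second ionization energies run Al < P < B.

Al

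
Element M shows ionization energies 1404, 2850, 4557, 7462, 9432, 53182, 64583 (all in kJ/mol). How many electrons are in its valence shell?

5

Look for the largest jump between consecutive ionization energies: IE6/IE5 ≈ 5.6, far larger than any earlier ratio.
That jump marks the point where a core electron is being removed. So the atom has 5 valence electrons.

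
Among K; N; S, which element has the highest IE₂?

IE_2 is the cost of taking one more electron from the +1 cation: K⁺ is the bare [Ar] core; N⁺ still has 4 valence electrons; S⁺ still has 5 valence electrons.
Breaking into a closed-shell core is much more expensive than removing a leftover valence electron — K has the largest IE_2 here.
Valence configurations: N⁺ [He]2s²2p², S⁺ [Ne]3s²3p³.
Approximate IE_2 values (kJ/mol): K 3052, N 2856, S 2252.
Hence IE_2: S < N < K.

K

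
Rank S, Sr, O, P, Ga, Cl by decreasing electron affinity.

Cl, S, O, P, Ga, Sr

O is in period 2, group 16; P is in period 3, group 15; S is in period 3, group 16; Cl is in period 3, group 17; Ga is in period 4, group 13; Sr is in period 5, group 2.
Atoms with high Z_eff and room in the valence shell (especially the halogens) have the most exothermic electron affinities.
Here both period and group differ, so the two effects have to be weighed against each other.
Ga > Sr: both effects reinforce here, so Ga is clearly the higher of the two.
P > Ga: both effects reinforce here, so P is clearly the higher of the two.
O > P: relative to P, both the across-period and down-group shifts push O's electron affinity up.
S > O: this pair runs against the simple trend — see the exception note.
Cl > S: Cl lies to the right of S in period 3, so the across-period effect alone puts Cl higher.
Note the exception: S has a higher electron affinity than O, contrary to the simple trend — the compact 2p subshell of O repels the added electron more than S's larger 3p does.
Tabulated electron affinity (kJ/mol): O 141, P 72, S 200, Cl 349, Ga 29, Sr 5.
So from highest to lowest: Cl > S > O > P > Ga > Sr.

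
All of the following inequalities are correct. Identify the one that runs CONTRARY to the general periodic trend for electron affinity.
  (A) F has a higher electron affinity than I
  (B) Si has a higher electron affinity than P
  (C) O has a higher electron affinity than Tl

(B)

The general trend: electron affinity increases across a period and decreases down a group.
(A) F (period 2, group 17) vs I (period 5, group 17): the stated order agrees with the simple trend.
(B) Si (period 3, group 14) vs P (period 3, group 15): the stated order contradicts the simple trend.
(C) O (period 2, group 16) vs Tl (period 6, group 13): the stated order agrees with the simple trend.
The exception is (B): adding an electron to P's half-filled 3p³ is unfavourable, so Si (3p²) has the more exothermic EA.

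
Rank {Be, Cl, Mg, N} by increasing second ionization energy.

Mg < Be < Cl < N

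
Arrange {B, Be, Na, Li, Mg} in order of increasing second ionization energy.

Mg < Be < B < Na < Li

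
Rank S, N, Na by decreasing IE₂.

Na > N > S

Consider each +1 ion: S⁺ still has 5 valence electrons; N⁺ still has 4 valence electrons; Na⁺ is the bare [Ne] core.
Breaking into a closed-shell core is much more expensive than removing a leftover valence electron — Na has the largest IE_2 here.
Valence configurations: S⁺ [Ne]3s²3p³, N⁺ [He]2s²2p².
Tabulated IE_2 (kJ/mol): S 2252, N 2856, Na 4562.
So the second ionization energies run S < N < Na.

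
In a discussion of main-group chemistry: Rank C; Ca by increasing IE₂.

IE_2 is the cost of taking one more electron from the +1 cation: C⁺ still has 3 valence electrons; Ca⁺ still has 1 valence electron.
All are still removing valence electrons, so compare the +1 ions as you would atoms: IE_2 generally rises across a period (higher Z_eff) and falls down a group (larger shell), subject to the usual subshell exceptions.
Valence configurations: C⁺ [He]2s²2p¹, Ca⁺ [Ar]4s¹.
Approximate IE_2 values (kJ/mol): C 2353, Ca 1145.
Putting it together, IE_2: Ca < C.

Ca < C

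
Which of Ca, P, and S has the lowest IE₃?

P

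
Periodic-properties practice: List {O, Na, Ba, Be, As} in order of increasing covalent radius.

O < Be < As < Na < Ba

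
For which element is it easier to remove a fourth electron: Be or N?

N

IE_4 is the cost of taking one more electron from the +3 cation: Be³⁺ is already 1 electron into the core; N³⁺ still has 2 valence electrons.
Pulling an electron out of a noble-gas core costs far more than removing a remaining valence electron, so Be sits at the high end of IE_4.
Tabulated IE_4 (kJ/mol): Be 21007, N 7475.
Hence IE_4: N < Be.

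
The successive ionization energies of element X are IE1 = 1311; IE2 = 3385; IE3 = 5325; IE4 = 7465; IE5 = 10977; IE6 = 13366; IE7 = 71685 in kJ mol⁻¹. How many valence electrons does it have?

Look for the largest jump between consecutive ionization energies: IE7/IE6 ≈ 5.4, far larger than any earlier ratio.
That jump marks the point where a core electron is being removed. So the atom has 6 valence electrons.

6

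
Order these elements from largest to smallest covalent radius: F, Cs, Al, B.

Cs, Al, B, F

B is in period 2, group 13; F is in period 2, group 17; Al is in period 3, group 13; Cs is in period 6, group 1.
Radius decreases left→right (rising Z_eff, same n) and increases top→bottom (higher n).
Here both period and group differ, so the two effects have to be weighed against each other.
B > F: both are in period 2; the period trend gives B the larger value.
Al > B: Al sits below B in group 13, so the down-group effect alone puts Al larger.
Cs > Al: both effects reinforce here, so Cs is clearly the larger of the two.
For reference (pm): B 85, F 64, Al 126, Cs 232.
So from largest to smallest: Cs > Al > B > F.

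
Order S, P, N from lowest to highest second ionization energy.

P < S < N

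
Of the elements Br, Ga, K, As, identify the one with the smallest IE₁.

First ionization energy rises across a period (greater Z_eff holds electrons more tightly) and falls down a group (valence electrons are farther from the nucleus).
All lie in period 4, so first ionization energy increases left to right.
The smallest IE₁ among these belongs to K.

K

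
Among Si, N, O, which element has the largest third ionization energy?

After 2 electrons have been removed, what remains? Si²⁺ still has 2 valence electrons; N²⁺ still has 3 valence electrons; O²⁺ still has 4 valence electrons.
All are still removing valence electrons, so compare the +2 ions as you would atoms: IE_3 generally rises across a period (higher Z_eff) and falls down a group (larger shell), subject to the usual subshell exceptions.
Valence configurations: Si²⁺ [Ne]3s², N²⁺ [He]2s²2p¹, O²⁺ [He]2s²2p².
Approximate IE_3 values (kJ/mol): Si 3232, N 4578, O 5300.
Overall IE_3 order: Si < N < O.

O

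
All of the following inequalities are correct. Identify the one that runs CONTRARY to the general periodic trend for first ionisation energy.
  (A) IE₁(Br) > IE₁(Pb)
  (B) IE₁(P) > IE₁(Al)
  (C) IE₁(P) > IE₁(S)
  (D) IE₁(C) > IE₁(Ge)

(C)

The general trend: first ionisation energy increases across a period and decreases down a group.
(A) Br (period 4, group 17) vs Pb (period 6, group 14): the stated order agrees with the simple trend.
(B) P (period 3, group 15) vs Al (period 3, group 13): the stated order agrees with the simple trend.
(C) P (period 3, group 15) vs S (period 3, group 16): the stated order contradicts the simple trend.
(D) C (period 2, group 14) vs Ge (period 4, group 14): the stated order agrees with the simple trend.
The exception is (C): S (3p⁴) ionizes more easily than half-filled P (3p³) because the paired 3p electron in S is pushed out by e⁻–e⁻ repulsion.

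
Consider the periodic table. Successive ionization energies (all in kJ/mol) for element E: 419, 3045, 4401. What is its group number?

Group 1

Look for the largest jump between consecutive ionization energies: IE2/IE1 ≈ 7.3, far larger than any earlier ratio.
That jump marks the point where a core electron is being removed. So the atom has 1 valence electron.
A main-group element with 1 valence electron is in group 1.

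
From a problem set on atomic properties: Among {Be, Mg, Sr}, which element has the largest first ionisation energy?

Be

Be is in period 2, group 2; Mg is in period 3, group 2; Sr is in period 5, group 2.
First ionization energy rises across a period (greater Z_eff holds electrons more tightly) and falls down a group (valence electrons are farther from the nucleus).
All are in group 2, so first ionization energy increases up the group.
The largest first ionisation energy among these belongs to Be.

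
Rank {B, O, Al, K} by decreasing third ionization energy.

Consider each +2 ion: B²⁺ still has 1 valence electron; O²⁺ still has 4 valence electrons; Al²⁺ still has 1 valence electron; K²⁺ is already 1 electron into the core.
Usually core removal costs more than valence removal, but here the competition is close: a tightly held n=2 valence electron can cost more to remove than an n=3 core electron, so the actual values have to decide it.
Valence configurations: B²⁺ [He]2s¹, O²⁺ [He]2s²2p², Al²⁺ [Ne]3s¹.
Tabulated IE_3 (kJ/mol): B 3660, O 5300, Al 2745, K 4420.
Hence IE_3: Al < B < K < O.

O, K, B, Al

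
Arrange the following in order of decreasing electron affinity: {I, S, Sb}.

I > S > Sb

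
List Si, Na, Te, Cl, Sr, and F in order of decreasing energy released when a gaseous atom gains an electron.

F is in period 2, group 17; Na is in period 3, group 1; Si is in period 3, group 14; Cl is in period 3, group 17; Sr is in period 5, group 2; Te is in period 5, group 16.
EA tends to increase across a period and decrease down a group, though the pattern is less regular than for IE or radius.
Here both period and group differ, so the two effects have to be weighed against each other.
Na > Sr: the two effects oppose for this pair; the down-group effect wins (53 vs 5 kJ/mol).
Si > Na: Si lies to the right of Na in period 3, so the across-period effect alone puts Si higher.
Te > Si: period and group pull opposite ways; the across-period shift dominates (190 vs 134 kJ/mol).
F > Te: both effects reinforce here, so F is clearly the higher of the two.
Cl > F: this pair runs against the simple trend — see the exception note.
Note the exception: Cl has a higher electron affinity than F, contrary to the simple trend — F's small 2p subshell makes the incoming electron feel strong e⁻–e⁻ repulsion, so Cl actually releases more energy on gaining an electron.
Tabulated electron affinity (kJ/mol): F 328, Na 53, Si 134, Cl 349, Sr 5, Te 190.
So from highest to lowest: Cl > F > Te > Si > Na > Sr.

Cl, F, Te, Si, Na, Sr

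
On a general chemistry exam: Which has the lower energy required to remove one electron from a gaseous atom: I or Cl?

I

Cl is in period 3, group 17; I is in period 5, group 17.
Removing the outermost electron gets harder across a period and easier down a group.
All are in group 17, so first ionization energy increases up the group.
So I has the lower energy required to remove one electron from a gaseous atom (I < Cl).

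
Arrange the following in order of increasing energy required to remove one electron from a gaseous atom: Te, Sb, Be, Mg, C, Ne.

Mg, Sb, Te, Be, C, Ne

Be is in period 2, group 2; C is in period 2, group 14; Ne is in period 2, group 18; Mg is in period 3, group 2; Sb is in period 5, group 15; Te is in period 5, group 16.
IE₁ increases left→right with effective nuclear charge and decreases top→bottom as the valence shell moves farther out.
These span different periods and groups, so the two trends combine.
Sb > Mg: the two effects oppose for this pair; the across-period effect wins (831 vs 738 kJ/mol).
Te > Sb: both are in period 5; the period trend gives Te the larger value.
Be > Te: the two effects oppose for this pair; the down-group effect wins (900 vs 869 kJ/mol).
C > Be: both are in period 2; the period trend gives C the larger value.
Ne > C: Ne lies to the right of C in period 2, so the across-period effect alone puts Ne higher.
Approximate values (kJ/mol): Be 900, C 1086, Ne 2081, Mg 738, Sb 831, Te 869.
So from lowest to highest: Mg < Sb < Te < Be < C < Ne.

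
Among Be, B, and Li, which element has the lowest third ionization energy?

IE_3 is the cost of taking one more electron from the +2 cation: Be²⁺ is the bare [He] core; B²⁺ still has 1 valence electron; Li²⁺ is already 1 electron into the core.
Breaking into a closed-shell core is much more expensive than removing a leftover valence electron — Li and Be have the largest IE_3 here.
The numbers (kJ/mol): Be 14849, B 3660, Li 11815.
Putting it together, IE_3: B < Li < Be.

B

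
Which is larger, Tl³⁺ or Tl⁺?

Tl⁺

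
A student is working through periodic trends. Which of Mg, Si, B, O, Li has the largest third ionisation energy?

Li

After 2 electrons have been removed, what remains? Mg²⁺ is the bare [Ne] core; Si²⁺ still has 2 valence electrons; B²⁺ still has 1 valence electron; O²⁺ still has 4 valence electrons; Li²⁺ is already 1 electron into the core.
Breaking into a closed-shell core is much more expensive than removing a leftover valence electron — Mg and Li have the largest IE_3 here.
Valence configurations: Si²⁺ [Ne]3s², B²⁺ [He]2s¹, O²⁺ [He]2s²2p².
The numbers (kJ/mol): Mg 7733, Si 3232, B 3660, O 5300, Li 11815.
So the third ionization energies run Si < B < O < Mg < Li.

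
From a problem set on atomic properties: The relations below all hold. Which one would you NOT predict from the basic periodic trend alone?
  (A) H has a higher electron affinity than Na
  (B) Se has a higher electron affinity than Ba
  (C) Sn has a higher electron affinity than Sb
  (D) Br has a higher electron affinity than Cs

The general trend: electron affinity increases across a period and decreases down a group.
(A) H (period 1, group 1) vs Na (period 3, group 1): the stated order agrees with the simple trend.
(B) Se (period 4, group 16) vs Ba (period 6, group 2): the stated order agrees with the simple trend.
(C) Sn (period 5, group 14) vs Sb (period 5, group 15): the stated order contradicts the simple trend.
(D) Br (period 4, group 17) vs Cs (period 6, group 1): the stated order agrees with the simple trend.
The exception is (C): adding an electron to Sb's half-filled 5p³ is unfavourable, so Sn has the more exothermic EA.

(C)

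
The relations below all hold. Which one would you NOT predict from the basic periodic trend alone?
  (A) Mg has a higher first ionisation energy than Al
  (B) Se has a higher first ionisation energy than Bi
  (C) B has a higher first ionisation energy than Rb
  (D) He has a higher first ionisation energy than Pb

(A)

The general trend: first ionisation energy increases across a period and decreases down a group.
(A) Mg (period 3, group 2) vs Al (period 3, group 13): the stated order contradicts the simple trend.
(B) Se (period 4, group 16) vs Bi (period 6, group 15): the stated order agrees with the simple trend.
(C) B (period 2, group 13) vs Rb (period 5, group 1): the stated order agrees with the simple trend.
(D) He (period 1, group 18) vs Pb (period 6, group 14): the stated order agrees with the simple trend.
The exception is (A): Al's single 3p electron is easier to remove than one from Mg's filled 3s².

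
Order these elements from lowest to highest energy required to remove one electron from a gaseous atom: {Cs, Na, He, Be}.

Cs < Na < Be < He

He is in period 1, group 18; Be is in period 2, group 2; Na is in period 3, group 1; Cs is in period 6, group 1.
IE₁ increases left→right with effective nuclear charge and decreases top→bottom as the valence shell moves farther out.
These span different periods and groups, so the two trends combine.
Na > Cs: Na sits above Cs in group 1, so the down-group effect alone puts Na higher.
Be > Na: relative to Na, both the across-period and down-group shifts push Be's first ionization energy up.
He > Be: both effects reinforce here, so He is clearly the higher of the two.
Tabulated first ionization energy (kJ/mol): He 2372, Be 900, Na 496, Cs 376.
So from lowest to highest: Cs < Na < Be < He.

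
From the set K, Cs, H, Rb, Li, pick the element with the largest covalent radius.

Cs

H is in period 1, group 1; Li is in period 2, group 1; K is in period 4, group 1; Rb is in period 5, group 1; Cs is in period 6, group 1.
Moving right in a period, electrons are added to the same shell under a stronger nuclear pull, so atoms get smaller; moving down, a new shell is opened and atoms get larger.
All are in group 1, so atomic radius increases down the group.
The largest covalent radius among these belongs to Cs.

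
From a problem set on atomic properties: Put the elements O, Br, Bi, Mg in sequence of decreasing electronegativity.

O > Br > Bi > Mg

O is in period 2, group 16; Mg is in period 3, group 2; Br is in period 4, group 17; Bi is in period 6, group 15.
Atoms toward the upper right of the periodic table pull bonding electrons most strongly.
These span different periods and groups, so the two trends combine.
Bi > Mg: period and group pull opposite ways; the across-period shift dominates (2.02 vs 1.31).
Br > Bi: both effects reinforce here, so Br is clearly the higher of the two.
O > Br: period and group pull opposite ways; the down-group shift dominates (3.44 vs 2.96).
Tabulated electronegativity (Pauling): O 3.44, Mg 1.31, Br 2.96, Bi 2.02.
So from highest to lowest: O > Br > Bi > Mg.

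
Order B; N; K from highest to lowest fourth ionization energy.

B, N, K

IE_4 is the cost of taking one more electron from the +3 cation: B³⁺ is the bare [He] core; N³⁺ still has 2 valence electrons; K³⁺ is already 2 electrons into the core.
Usually core removal costs more than valence removal, but here the competition is close: a tightly held n=2 valence electron can cost more to remove than an n=3 core electron, so the actual values have to decide it.
The numbers (kJ/mol): B 25026, N 7475, K 5877.
Putting it together, IE_4: K < N < B.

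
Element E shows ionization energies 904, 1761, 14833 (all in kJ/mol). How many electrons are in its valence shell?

Look for the largest jump between consecutive ionization energies: IE3/IE2 ≈ 8.4, far larger than any earlier ratio.
That jump marks the point where a core electron is being removed. So the atom has 2 valence electrons.

2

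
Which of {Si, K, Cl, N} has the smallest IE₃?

IE_3 is the cost of taking one more electron from the +2 cation: Si²⁺ still has 2 valence electrons; K²⁺ is already 1 electron into the core; Cl²⁺ still has 5 valence electrons; N²⁺ still has 3 valence electrons.
Usually core removal costs more than valence removal, but here the competition is close: a tightly held n=2 valence electron can cost more to remove than an n=3 core electron, so the actual values have to decide it.
Valence configurations: Si²⁺ [Ne]3s², Cl²⁺ [Ne]3s²3p³, N²⁺ [He]2s²2p¹.
Tabulated IE_3 (kJ/mol): Si 3232, K 4420, Cl 3822, N 4578.
Hence IE_3: Si < Cl < K < N.

Si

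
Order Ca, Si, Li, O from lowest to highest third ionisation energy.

Si < Ca < O < Li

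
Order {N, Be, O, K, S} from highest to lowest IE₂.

O > K > N > S > Be

Consider each +1 ion: N⁺ still has 4 valence electrons; Be⁺ still has 1 valence electron; O⁺ still has 5 valence electrons; K⁺ is the bare [Ar] core; S⁺ still has 5 valence electrons.
Usually core removal costs more than valence removal, but here the competition is close: a tightly held n=2 valence electron can cost more to remove than an n=3 core electron, so the actual values have to decide it.
Valence configurations: N⁺ [He]2s²2p², Be⁺ [He]2s¹, O⁺ [He]2s²2p³, S⁺ [Ne]3s²3p³.
The numbers (kJ/mol): N 2856, Be 1757, O 3388, K 3052, S 2252.
Hence IE_2: Be < S < N < K < O.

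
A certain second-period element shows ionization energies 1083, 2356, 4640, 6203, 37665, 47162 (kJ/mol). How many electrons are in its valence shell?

4

Look for the largest jump between consecutive ionization energies: IE5/IE4 ≈ 6.1, far larger than any earlier ratio.
That jump marks the point where a core electron is being removed. So the atom has 4 valence electrons.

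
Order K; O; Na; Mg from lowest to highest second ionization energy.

IE_2 is the cost of taking one more electron from the +1 cation: K⁺ is the bare [Ar] core; O⁺ still has 5 valence electrons; Na⁺ is the bare [Ne] core; Mg⁺ still has 1 valence electron.
Usually core removal costs more than valence removal, but here the competition is close: a tightly held n=2 valence electron can cost more to remove than an n=3 core electron, so the actual values have to decide it.
Valence configurations: O⁺ [He]2s²2p³, Mg⁺ [Ne]3s¹.
Tabulated IE_2 (kJ/mol): K 3052, O 3388, Na 4562, Mg 1451.
So the second ionization energies run Mg < K < O < Na.

Mg < K < O < Na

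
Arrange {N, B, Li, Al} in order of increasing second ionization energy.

Al < B < N < Li

Consider each +1 ion: N⁺ still has 4 valence electrons; B⁺ still has 2 valence electrons; Li⁺ is the bare [He] core; Al⁺ still has 2 valence electrons.
Pulling an electron out of a noble-gas core costs far more than removing a remaining valence electron, so Li sits at the high end of IE_2.
Valence configurations: N⁺ [He]2s²2p², B⁺ [He]2s², Al⁺ [Ne]3s².
The numbers (kJ/mol): N 2856, B 2427, Li 7298, Al 1817.
Overall IE_2 order: Al < B < N < Li.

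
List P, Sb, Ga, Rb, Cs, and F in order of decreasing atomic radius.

Cs > Rb > Sb > Ga > P > F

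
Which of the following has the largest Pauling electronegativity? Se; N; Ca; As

N

EN rises left→right (higher Z_eff, smaller atoms) and falls top→bottom (larger, more shielded atoms).
Neither a single period nor a single group — weigh both effects.
As > Ca: As lies to the right of Ca in period 4, so the across-period effect alone puts As higher.
Se > As: Se lies to the right of As in period 4, so the across-period effect alone puts Se higher.
N > Se: the two effects oppose for this pair; the down-group effect wins (3.04 vs 2.55).
For reference (Pauling): N 3.04, Ca 1.00, As 2.18, Se 2.55.
The largest Pauling electronegativity among these belongs to N.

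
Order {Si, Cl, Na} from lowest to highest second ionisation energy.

The second ionization energy removes an electron from the +1 ion. For each element: Si⁺ still has 3 valence electrons; Cl⁺ still has 6 valence electrons; Na⁺ is the bare [Ne] core.
Core electrons are held far more tightly than valence electrons, so Na tops the IE_2 order.
Valence configurations: Si⁺ [Ne]3s²3p¹, Cl⁺ [Ne]3s²3p⁴.
Tabulated IE_2 (kJ/mol): Si 1577, Cl 2298, Na 4562.
So the second ionization energies run Si < Cl < Na.

Si, Cl, Na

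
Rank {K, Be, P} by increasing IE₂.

Consider each +1 ion: K⁺ is the bare [Ar] core; Be⁺ still has 1 valence electron; P⁺ still has 4 valence electrons.
Pulling an electron out of a noble-gas core costs far more than removing a remaining valence electron, so K sits at the high end of IE_2.
Valence configurations: Be⁺ [He]2s¹, P⁺ [Ne]3s²3p².
Tabulated IE_2 (kJ/mol): K 3052, Be 1757, P 1907.
Overall IE_2 order: Be < P < K.

Be, P, K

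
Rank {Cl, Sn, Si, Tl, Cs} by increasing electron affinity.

Tl < Cs < Sn < Si < Cl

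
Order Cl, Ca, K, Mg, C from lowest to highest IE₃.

Cl < K < C < Ca < Mg

After 2 electrons have been removed, what remains? Cl²⁺ still has 5 valence electrons; Ca²⁺ is the bare [Ar] core; K²⁺ is already 1 electron into the core; Mg²⁺ is the bare [Ne] core; C²⁺ still has 2 valence electrons.
Usually core removal costs more than valence removal, but here the competition is close: a tightly held n=2 valence electron can cost more to remove than an n=3 core electron, so the actual values have to decide it.
Valence configurations: Cl²⁺ [Ne]3s²3p³, C²⁺ [He]2s².
Approximate IE_3 values (kJ/mol): Cl 3822, Ca 4912, K 4420, Mg 7733, C 4620.
So the third ionization energies run Cl < K < C < Ca < Mg.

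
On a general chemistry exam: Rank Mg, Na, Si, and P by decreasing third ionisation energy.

Mg, Na, Si, P

After 2 electrons have been removed, what remains? Mg²⁺ is the bare [Ne] core; Na²⁺ is already 1 electron into the core; Si²⁺ still has 2 valence electrons; P²⁺ still has 3 valence electrons.
Breaking into a closed-shell core is much more expensive than removing a leftover valence electron — Na and Mg have the largest IE_3 here.
Valence configurations: Si²⁺ [Ne]3s², P²⁺ [Ne]3s²3p¹.
P²⁺ loses a lone 3p electron whereas Si²⁺ must break into a filled 3s² pair, so IE_3(Si) > IE_3(P) even though P has the higher nuclear charge.
Approximate IE_3 values (kJ/mol): Mg 7733, Na 6910, Si 3232, P 2914.
So the third ionization energies run P < Si < Na < Mg.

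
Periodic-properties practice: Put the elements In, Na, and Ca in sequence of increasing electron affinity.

Ca, In, Na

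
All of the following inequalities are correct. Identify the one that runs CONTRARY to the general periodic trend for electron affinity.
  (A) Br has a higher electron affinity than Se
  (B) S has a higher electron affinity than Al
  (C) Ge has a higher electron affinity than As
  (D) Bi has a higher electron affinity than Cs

(C)

The general trend: electron affinity increases across a period and decreases down a group.
(A) Br (period 4, group 17) vs Se (period 4, group 16): the stated order agrees with the simple trend.
(B) S (period 3, group 16) vs Al (period 3, group 13): the stated order agrees with the simple trend.
(C) Ge (period 4, group 14) vs As (period 4, group 15): the stated order contradicts the simple trend.
(D) Bi (period 6, group 15) vs Cs (period 6, group 1): the stated order agrees with the simple trend.
The exception is (C): adding an electron to As's half-filled 4p³ is unfavourable, so Ge (4p²) has the more exothermic EA.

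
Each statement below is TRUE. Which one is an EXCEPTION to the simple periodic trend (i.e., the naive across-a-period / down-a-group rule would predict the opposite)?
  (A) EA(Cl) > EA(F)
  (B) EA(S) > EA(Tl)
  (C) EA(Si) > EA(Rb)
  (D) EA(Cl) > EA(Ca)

(A)

The general trend: electron affinity increases across a period and decreases down a group.
(A) Cl (period 3, group 17) vs F (period 2, group 17): the stated order contradicts the simple trend.
(B) S (period 3, group 16) vs Tl (period 6, group 13): the stated order agrees with the simple trend.
(C) Si (period 3, group 14) vs Rb (period 5, group 1): the stated order agrees with the simple trend.
(D) Cl (period 3, group 17) vs Ca (period 4, group 2): the stated order agrees with the simple trend.
The exception is (A): F's small 2p subshell makes the incoming electron feel strong e⁻–e⁻ repulsion, so Cl actually releases more energy on gaining an electron.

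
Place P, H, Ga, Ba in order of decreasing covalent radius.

Ba, Ga, P, H

H is in period 1, group 1; P is in period 3, group 15; Ga is in period 4, group 13; Ba is in period 6, group 2.
Moving right in a period, electrons are added to the same shell under a stronger nuclear pull, so atoms get smaller; moving down, a new shell is opened and atoms get larger.
Here both period and group differ, so the two effects have to be weighed against each other.
P > H: the two effects oppose for this pair; the down-group effect wins (111 vs 32 pm).
Ga > P: both effects reinforce here, so Ga is clearly the larger of the two.
Ba > Ga: both effects reinforce here, so Ba is clearly the larger of the two.
Approximate values (pm): H 32, P 111, Ga 124, Ba 196.
So from largest to smallest: Ba > Ga > P > H.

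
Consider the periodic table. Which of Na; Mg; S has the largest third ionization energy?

Mg

The third ionization energy removes an electron from the +2 ion. For each element: Na²⁺ is already 1 electron into the core; Mg²⁺ is the bare [Ne] core; S²⁺ still has 4 valence electrons.
Core electrons are held far more tightly than valence electrons, so Na and Mg top the IE_3 order.
Tabulated IE_3 (kJ/mol): Na 6910, Mg 7733, S 3357.
Overall IE_3 order: S < Na < Mg.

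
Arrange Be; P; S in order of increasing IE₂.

Be < P < S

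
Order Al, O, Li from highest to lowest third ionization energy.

Consider each +2 ion: Al²⁺ still has 1 valence electron; O²⁺ still has 4 valence electrons; Li²⁺ is already 1 electron into the core.
Pulling an electron out of a noble-gas core costs far more than removing a remaining valence electron, so Li sits at the high end of IE_3.
Valence configurations: Al²⁺ [Ne]3s¹, O²⁺ [He]2s²2p².
Tabulated IE_3 (kJ/mol): Al 2745, O 5300, Li 11815.
So the third ionization energies run Al < O < Li.

Li, O, Al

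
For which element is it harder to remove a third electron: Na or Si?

Na

After 2 electrons have been removed, what remains? Na²⁺ is already 1 electron into the core; Si²⁺ still has 2 valence electrons.
Pulling an electron out of a noble-gas core costs far more than removing a remaining valence electron, so Na sits at the high end of IE_3.
Tabulated IE_3 (kJ/mol): Na 6910, Si 3232.
So the third ionization energies run Si < Na.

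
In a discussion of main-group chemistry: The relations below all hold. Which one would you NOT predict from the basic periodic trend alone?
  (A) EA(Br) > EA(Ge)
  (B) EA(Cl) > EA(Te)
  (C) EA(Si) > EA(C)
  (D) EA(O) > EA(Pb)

(C)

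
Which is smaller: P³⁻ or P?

P

Forming P³⁻ adds 3 electrons to P. More electron–electron repulsion in the same shell, with unchanged nuclear charge, lets the cloud expand.
An anion is larger than its parent atom: P³⁻ > P.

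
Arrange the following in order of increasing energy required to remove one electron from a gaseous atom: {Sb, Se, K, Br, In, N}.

K < In < Sb < Se < Br < N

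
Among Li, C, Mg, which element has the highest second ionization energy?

Li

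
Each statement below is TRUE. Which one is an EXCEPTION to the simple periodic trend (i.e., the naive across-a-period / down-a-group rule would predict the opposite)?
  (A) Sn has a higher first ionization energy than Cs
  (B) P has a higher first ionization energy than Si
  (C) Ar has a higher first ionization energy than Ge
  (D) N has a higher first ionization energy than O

(D)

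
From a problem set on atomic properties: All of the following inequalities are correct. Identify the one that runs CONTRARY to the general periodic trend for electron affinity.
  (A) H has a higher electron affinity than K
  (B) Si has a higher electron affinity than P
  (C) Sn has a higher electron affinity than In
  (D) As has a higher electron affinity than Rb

The general trend: electron affinity increases across a period and decreases down a group.
(A) H (period 1, group 1) vs K (period 4, group 1): the stated order agrees with the simple trend.
(B) Si (period 3, group 14) vs P (period 3, group 15): the stated order contradicts the simple trend.
(C) Sn (period 5, group 14) vs In (period 5, group 13): the stated order agrees with the simple trend.
(D) As (period 4, group 15) vs Rb (period 5, group 1): the stated order agrees with the simple trend.
The exception is (B): adding an electron to P's half-filled 3p³ is unfavourable, so Si (3p²) has the more exothermic EA.

(B)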